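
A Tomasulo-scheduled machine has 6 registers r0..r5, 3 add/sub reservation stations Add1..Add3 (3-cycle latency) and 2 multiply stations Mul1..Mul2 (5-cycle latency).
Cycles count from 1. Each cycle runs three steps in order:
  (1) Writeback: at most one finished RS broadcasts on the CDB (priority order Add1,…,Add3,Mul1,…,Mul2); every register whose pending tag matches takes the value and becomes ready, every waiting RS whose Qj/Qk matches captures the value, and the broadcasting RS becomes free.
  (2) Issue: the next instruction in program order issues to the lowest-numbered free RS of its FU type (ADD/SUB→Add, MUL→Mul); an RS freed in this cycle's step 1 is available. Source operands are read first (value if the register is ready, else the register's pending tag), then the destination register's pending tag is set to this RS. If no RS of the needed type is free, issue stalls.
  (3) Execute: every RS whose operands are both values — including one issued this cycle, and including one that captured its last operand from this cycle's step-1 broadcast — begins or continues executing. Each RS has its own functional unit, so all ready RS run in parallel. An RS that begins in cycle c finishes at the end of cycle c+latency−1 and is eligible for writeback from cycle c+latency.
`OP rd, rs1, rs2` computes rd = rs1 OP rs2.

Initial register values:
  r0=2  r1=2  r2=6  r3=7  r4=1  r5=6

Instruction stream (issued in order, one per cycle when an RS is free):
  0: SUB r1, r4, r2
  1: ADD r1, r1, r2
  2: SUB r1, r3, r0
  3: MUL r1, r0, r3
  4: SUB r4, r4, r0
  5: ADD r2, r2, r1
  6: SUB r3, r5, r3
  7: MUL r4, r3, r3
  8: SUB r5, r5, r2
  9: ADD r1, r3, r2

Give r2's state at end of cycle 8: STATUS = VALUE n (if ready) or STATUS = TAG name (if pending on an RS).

STATUS = TAG Add3

cycle 1: issue SUB r1<-Add1 // r0:2,r1:Add1,r2:6,r3:7,r4:1,r5:6
cycle 2: issue ADD r1<-Add2 // r0:2,r1:Add2,r2:6,r3:7,r4:1,r5:6
cycle 3: issue SUB r1<-Add3 // r0:2,r1:Add3,r2:6,r3:7,r4:1,r5:6
cycle 4: CDB Add1=-5; issue MUL r1<-Mul1 // r0:2,r1:Mul1,r2:6,r3:7,r4:1,r5:6
cycle 5: issue SUB r4<-Add1 // r0:2,r1:Mul1,r2:6,r3:7,r4:Add1,r5:6
cycle 6: CDB Add3=5; issue ADD r2<-Add3 // r0:2,r1:Mul1,r2:Add3,r3:7,r4:Add1,r5:6
cycle 7: CDB Add2=1; issue SUB r3<-Add2 // r0:2,r1:Mul1,r2:Add3,r3:Add2,r4:Add1,r5:6
cycle 8: CDB Add1=-1; issue MUL r4<-Mul2 // r0:2,r1:Mul1,r2:Add3,r3:Add2,r4:Mul2,r5:6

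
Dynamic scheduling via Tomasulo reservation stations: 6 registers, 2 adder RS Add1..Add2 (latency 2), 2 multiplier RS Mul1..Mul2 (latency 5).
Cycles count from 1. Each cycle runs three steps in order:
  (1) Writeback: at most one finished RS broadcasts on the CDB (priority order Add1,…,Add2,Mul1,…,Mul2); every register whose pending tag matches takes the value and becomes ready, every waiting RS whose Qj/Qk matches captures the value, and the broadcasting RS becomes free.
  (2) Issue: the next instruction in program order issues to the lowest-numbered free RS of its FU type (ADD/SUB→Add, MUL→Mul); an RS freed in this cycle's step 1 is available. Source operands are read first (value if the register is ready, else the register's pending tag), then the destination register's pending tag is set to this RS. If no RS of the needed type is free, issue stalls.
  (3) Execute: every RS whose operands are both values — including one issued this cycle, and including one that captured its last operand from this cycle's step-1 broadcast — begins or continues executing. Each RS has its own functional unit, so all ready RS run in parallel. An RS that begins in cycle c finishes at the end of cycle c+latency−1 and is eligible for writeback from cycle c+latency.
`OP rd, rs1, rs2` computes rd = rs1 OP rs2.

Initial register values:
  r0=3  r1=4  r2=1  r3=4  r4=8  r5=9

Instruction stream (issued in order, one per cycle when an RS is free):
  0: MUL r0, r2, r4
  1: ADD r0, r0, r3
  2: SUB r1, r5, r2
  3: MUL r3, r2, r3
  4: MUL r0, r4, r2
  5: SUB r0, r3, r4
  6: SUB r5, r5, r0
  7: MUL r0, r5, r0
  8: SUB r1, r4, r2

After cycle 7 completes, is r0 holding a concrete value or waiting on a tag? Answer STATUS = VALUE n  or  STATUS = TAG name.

STATUS = TAG Add2

c1: issue MUL r0<-Mul1 | r0:Mul1,r1:4,r2:1,r3:4,r4:8,r5:9
c2: issue ADD r0<-Add1 | r0:Add1,r1:4,r2:1,r3:4,r4:8,r5:9
c3: issue SUB r1<-Add2 | r0:Add1,r1:Add2,r2:1,r3:4,r4:8,r5:9
c4: issue MUL r3<-Mul2 | r0:Add1,r1:Add2,r2:1,r3:Mul2,r4:8,r5:9
c5: CDB Add2=8; stall | r0:Add1,r1:8,r2:1,r3:Mul2,r4:8,r5:9
c6: CDB Mul1=8; issue MUL r0<-Mul1 | r0:Mul1,r1:8,r2:1,r3:Mul2,r4:8,r5:9
c7: issue SUB r0<-Add2 | r0:Add2,r1:8,r2:1,r3:Mul2,r4:8,r5:9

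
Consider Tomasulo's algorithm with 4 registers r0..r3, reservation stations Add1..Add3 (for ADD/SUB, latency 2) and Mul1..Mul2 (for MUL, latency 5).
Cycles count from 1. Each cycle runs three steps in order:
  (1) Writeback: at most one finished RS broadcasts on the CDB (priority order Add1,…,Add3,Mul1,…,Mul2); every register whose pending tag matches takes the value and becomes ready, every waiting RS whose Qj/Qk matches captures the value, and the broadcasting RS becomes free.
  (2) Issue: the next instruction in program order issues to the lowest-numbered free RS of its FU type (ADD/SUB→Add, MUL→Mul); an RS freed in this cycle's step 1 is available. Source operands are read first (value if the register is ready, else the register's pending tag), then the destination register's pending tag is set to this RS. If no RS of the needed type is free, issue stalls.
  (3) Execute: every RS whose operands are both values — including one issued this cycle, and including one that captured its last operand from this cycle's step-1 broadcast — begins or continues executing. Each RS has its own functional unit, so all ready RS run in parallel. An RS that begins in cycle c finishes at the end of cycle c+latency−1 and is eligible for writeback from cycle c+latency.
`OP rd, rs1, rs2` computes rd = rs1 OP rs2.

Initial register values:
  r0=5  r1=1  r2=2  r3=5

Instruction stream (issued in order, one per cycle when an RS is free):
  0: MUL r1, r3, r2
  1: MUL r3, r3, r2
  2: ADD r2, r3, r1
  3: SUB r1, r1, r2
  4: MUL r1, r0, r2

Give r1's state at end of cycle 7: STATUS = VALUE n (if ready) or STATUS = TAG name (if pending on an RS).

c1: issue MUL r1<-Mul1 | r0:5,r1:Mul1,r2:2,r3:5
c2: issue MUL r3<-Mul2 | r0:5,r1:Mul1,r2:2,r3:Mul2
c3: issue ADD r2<-Add1 | r0:5,r1:Mul1,r2:Add1,r3:Mul2
c4: issue SUB r1<-Add2 | r0:5,r1:Add2,r2:Add1,r3:Mul2
c5: stall | r0:5,r1:Add2,r2:Add1,r3:Mul2
c6: CDB Mul1=10; issue MUL r1<-Mul1 | r0:5,r1:Mul1,r2:Add1,r3:Mul2
c7: CDB Mul2=10 | r0:5,r1:Mul1,r2:Add1,r3:10

STATUS = TAG Mul1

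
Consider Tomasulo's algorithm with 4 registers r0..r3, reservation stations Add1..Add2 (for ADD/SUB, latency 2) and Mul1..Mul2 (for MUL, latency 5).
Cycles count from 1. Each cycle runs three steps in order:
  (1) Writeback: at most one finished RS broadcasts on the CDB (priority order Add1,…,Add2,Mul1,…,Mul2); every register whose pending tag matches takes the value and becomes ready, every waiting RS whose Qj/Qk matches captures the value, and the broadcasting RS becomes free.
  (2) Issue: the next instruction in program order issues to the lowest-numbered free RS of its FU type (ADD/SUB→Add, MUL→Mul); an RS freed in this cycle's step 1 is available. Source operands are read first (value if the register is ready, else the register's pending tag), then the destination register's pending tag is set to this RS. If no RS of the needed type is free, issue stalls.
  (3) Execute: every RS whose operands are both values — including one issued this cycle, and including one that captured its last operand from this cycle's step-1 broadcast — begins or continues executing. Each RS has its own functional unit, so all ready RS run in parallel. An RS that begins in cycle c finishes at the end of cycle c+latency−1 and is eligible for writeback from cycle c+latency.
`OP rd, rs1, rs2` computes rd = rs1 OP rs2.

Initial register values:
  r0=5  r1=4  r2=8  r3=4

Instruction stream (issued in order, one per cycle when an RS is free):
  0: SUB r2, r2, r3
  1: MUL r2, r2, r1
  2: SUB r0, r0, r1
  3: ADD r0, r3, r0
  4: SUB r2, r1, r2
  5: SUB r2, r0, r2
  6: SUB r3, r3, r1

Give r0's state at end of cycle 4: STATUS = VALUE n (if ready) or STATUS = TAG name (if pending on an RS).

  c1: issue SUB r2<-Add1  regs: r0:5,r1:4,r2:Add1,r3:4
  c2: issue MUL r2<-Mul1  regs: r0:5,r1:4,r2:Mul1,r3:4
  c3: CDB Add1=4; issue SUB r0<-Add1  regs: r0:Add1,r1:4,r2:Mul1,r3:4
  c4: issue ADD r0<-Add2  regs: r0:Add2,r1:4,r2:Mul1,r3:4

STATUS = TAG Add2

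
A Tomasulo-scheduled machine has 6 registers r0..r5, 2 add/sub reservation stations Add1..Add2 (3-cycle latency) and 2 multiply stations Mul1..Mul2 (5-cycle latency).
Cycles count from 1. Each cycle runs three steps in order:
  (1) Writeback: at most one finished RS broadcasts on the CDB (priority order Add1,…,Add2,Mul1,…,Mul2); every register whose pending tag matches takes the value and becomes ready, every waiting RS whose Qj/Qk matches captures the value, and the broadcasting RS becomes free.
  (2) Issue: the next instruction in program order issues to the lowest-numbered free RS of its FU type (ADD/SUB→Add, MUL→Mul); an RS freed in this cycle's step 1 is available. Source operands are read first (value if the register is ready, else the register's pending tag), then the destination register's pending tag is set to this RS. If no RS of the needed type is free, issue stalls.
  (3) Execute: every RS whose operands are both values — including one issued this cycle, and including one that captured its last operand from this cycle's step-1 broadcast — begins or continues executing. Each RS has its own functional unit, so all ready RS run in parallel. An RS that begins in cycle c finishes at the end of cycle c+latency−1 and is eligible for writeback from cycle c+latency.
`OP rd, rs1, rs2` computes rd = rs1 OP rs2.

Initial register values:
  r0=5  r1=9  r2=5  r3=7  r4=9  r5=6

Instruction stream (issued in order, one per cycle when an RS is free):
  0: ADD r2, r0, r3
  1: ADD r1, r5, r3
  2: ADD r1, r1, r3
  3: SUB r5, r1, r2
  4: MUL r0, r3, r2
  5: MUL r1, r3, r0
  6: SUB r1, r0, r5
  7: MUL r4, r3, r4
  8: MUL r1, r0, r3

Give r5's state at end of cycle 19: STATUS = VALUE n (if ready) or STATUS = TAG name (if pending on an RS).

c1: issue ADD r2<-Add1 | r0:5,r1:9,r2:Add1,r3:7,r4:9,r5:6
c2: issue ADD r1<-Add2 | r0:5,r1:Add2,r2:Add1,r3:7,r4:9,r5:6
c3: stall | r0:5,r1:Add2,r2:Add1,r3:7,r4:9,r5:6
c4: CDB Add1=12; issue ADD r1<-Add1 | r0:5,r1:Add1,r2:12,r3:7,r4:9,r5:6
c5: CDB Add2=13; issue SUB r5<-Add2 | r0:5,r1:Add1,r2:12,r3:7,r4:9,r5:Add2
c6: issue MUL r0<-Mul1 | r0:Mul1,r1:Add1,r2:12,r3:7,r4:9,r5:Add2
c7: issue MUL r1<-Mul2 | r0:Mul1,r1:Mul2,r2:12,r3:7,r4:9,r5:Add2
c8: CDB Add1=20; issue SUB r1<-Add1 | r0:Mul1,r1:Add1,r2:12,r3:7,r4:9,r5:Add2
c9: stall | r0:Mul1,r1:Add1,r2:12,r3:7,r4:9,r5:Add2
c10: stall | r0:Mul1,r1:Add1,r2:12,r3:7,r4:9,r5:Add2
c11: CDB Add2=8; stall | r0:Mul1,r1:Add1,r2:12,r3:7,r4:9,r5:8
c12: CDB Mul1=84; issue MUL r4<-Mul1 | r0:84,r1:Add1,r2:12,r3:7,r4:Mul1,r5:8
c13: stall | r0:84,r1:Add1,r2:12,r3:7,r4:Mul1,r5:8
c14: stall | r0:84,r1:Add1,r2:12,r3:7,r4:Mul1,r5:8
c15: CDB Add1=76; stall | r0:84,r1:76,r2:12,r3:7,r4:Mul1,r5:8
c16: stall | r0:84,r1:76,r2:12,r3:7,r4:Mul1,r5:8
c17: CDB Mul1=63; issue MUL r1<-Mul1 | r0:84,r1:Mul1,r2:12,r3:7,r4:63,r5:8
c18: CDB Mul2=588 | r0:84,r1:Mul1,r2:12,r3:7,r4:63,r5:8
c19: - | r0:84,r1:Mul1,r2:12,r3:7,r4:63,r5:8

STATUS = VALUE 8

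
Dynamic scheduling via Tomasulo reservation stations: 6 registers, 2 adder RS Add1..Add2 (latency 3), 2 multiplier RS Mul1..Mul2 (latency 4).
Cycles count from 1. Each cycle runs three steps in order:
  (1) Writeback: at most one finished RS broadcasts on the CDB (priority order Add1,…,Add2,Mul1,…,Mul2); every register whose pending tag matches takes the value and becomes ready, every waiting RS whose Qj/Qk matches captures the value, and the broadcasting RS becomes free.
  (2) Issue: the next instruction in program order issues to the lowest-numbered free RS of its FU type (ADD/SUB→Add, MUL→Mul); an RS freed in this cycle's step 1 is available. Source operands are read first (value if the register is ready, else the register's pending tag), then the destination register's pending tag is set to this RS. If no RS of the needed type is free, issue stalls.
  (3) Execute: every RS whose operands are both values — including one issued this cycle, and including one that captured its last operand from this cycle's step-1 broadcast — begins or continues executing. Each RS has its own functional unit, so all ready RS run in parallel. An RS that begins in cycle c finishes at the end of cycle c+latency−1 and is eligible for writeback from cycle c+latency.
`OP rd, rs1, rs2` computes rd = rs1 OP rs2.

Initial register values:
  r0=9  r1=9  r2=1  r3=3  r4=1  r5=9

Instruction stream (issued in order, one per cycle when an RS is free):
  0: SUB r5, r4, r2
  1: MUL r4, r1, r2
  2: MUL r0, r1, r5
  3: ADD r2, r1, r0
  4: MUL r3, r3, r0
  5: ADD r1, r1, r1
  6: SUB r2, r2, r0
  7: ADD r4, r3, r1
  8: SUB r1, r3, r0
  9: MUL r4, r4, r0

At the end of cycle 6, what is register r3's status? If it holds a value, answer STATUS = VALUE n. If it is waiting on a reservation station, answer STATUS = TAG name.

  c1: issue SUB r5<-Add1  regs: r0:9,r1:9,r2:1,r3:3,r4:1,r5:Add1
  c2: issue MUL r4<-Mul1  regs: r0:9,r1:9,r2:1,r3:3,r4:Mul1,r5:Add1
  c3: issue MUL r0<-Mul2  regs: r0:Mul2,r1:9,r2:1,r3:3,r4:Mul1,r5:Add1
  c4: CDB Add1=0; issue ADD r2<-Add1  regs: r0:Mul2,r1:9,r2:Add1,r3:3,r4:Mul1,r5:0
  c5: stall  regs: r0:Mul2,r1:9,r2:Add1,r3:3,r4:Mul1,r5:0
  c6: CDB Mul1=9; issue MUL r3<-Mul1  regs: r0:Mul2,r1:9,r2:Add1,r3:Mul1,r4:9,r5:0

STATUS = TAG Mul1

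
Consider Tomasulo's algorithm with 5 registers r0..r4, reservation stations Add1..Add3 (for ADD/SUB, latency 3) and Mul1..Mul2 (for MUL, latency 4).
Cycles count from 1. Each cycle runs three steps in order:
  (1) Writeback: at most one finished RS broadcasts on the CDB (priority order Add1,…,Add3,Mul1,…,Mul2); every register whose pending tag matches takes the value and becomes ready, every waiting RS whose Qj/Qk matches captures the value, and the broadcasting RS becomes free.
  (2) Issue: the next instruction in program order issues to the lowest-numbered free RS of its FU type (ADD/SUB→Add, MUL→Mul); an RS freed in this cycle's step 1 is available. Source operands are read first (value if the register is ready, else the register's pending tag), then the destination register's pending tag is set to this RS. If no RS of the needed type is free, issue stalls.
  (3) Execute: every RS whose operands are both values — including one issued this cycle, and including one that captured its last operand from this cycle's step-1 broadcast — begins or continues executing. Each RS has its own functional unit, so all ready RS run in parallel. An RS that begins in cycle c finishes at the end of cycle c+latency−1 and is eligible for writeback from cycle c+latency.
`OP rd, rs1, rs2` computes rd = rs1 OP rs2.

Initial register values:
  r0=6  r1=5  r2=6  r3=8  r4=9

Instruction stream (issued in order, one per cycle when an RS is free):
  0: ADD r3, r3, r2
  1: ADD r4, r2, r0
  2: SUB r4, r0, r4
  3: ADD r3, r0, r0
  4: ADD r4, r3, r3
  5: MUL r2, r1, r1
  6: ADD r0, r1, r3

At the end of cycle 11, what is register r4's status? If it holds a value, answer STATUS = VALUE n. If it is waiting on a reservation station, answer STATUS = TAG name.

STATUS = VALUE 24

c1: issue ADD r3<-Add1 | r0:6,r1:5,r2:6,r3:Add1,r4:9
c2: issue ADD r4<-Add2 | r0:6,r1:5,r2:6,r3:Add1,r4:Add2
c3: issue SUB r4<-Add3 | r0:6,r1:5,r2:6,r3:Add1,r4:Add3
c4: CDB Add1=14; issue ADD r3<-Add1 | r0:6,r1:5,r2:6,r3:Add1,r4:Add3
c5: CDB Add2=12; issue ADD r4<-Add2 | r0:6,r1:5,r2:6,r3:Add1,r4:Add2
c6: issue MUL r2<-Mul1 | r0:6,r1:5,r2:Mul1,r3:Add1,r4:Add2
c7: CDB Add1=12; issue ADD r0<-Add1 | r0:Add1,r1:5,r2:Mul1,r3:12,r4:Add2
c8: CDB Add3=-6 | r0:Add1,r1:5,r2:Mul1,r3:12,r4:Add2
c9: - | r0:Add1,r1:5,r2:Mul1,r3:12,r4:Add2
c10: CDB Add1=17 | r0:17,r1:5,r2:Mul1,r3:12,r4:Add2
c11: CDB Add2=24 | r0:17,r1:5,r2:Mul1,r3:12,r4:24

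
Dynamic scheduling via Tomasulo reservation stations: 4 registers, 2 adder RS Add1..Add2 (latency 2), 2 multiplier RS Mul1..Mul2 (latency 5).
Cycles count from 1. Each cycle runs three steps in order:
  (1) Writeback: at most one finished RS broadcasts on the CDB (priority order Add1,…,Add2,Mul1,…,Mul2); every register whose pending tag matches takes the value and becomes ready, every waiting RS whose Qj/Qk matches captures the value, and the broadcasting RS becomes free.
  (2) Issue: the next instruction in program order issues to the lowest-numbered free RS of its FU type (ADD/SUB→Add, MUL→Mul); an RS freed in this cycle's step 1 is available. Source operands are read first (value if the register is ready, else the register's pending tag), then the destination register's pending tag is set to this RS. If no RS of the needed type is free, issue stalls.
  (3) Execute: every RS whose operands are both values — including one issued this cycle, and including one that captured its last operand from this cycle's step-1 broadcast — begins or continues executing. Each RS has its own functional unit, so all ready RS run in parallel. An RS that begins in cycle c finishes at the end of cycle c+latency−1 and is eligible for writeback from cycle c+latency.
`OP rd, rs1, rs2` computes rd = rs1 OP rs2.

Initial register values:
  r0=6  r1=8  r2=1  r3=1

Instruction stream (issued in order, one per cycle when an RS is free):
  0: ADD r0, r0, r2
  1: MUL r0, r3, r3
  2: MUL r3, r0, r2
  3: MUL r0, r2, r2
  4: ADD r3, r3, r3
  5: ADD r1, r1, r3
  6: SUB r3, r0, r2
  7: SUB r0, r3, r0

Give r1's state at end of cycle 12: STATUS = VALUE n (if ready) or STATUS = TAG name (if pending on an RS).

c1: issue ADD r0<-Add1 | r0:Add1,r1:8,r2:1,r3:1
c2: issue MUL r0<-Mul1 | r0:Mul1,r1:8,r2:1,r3:1
c3: CDB Add1=7; issue MUL r3<-Mul2 | r0:Mul1,r1:8,r2:1,r3:Mul2
c4: stall | r0:Mul1,r1:8,r2:1,r3:Mul2
c5: stall | r0:Mul1,r1:8,r2:1,r3:Mul2
c6: stall | r0:Mul1,r1:8,r2:1,r3:Mul2
c7: CDB Mul1=1; issue MUL r0<-Mul1 | r0:Mul1,r1:8,r2:1,r3:Mul2
c8: issue ADD r3<-Add1 | r0:Mul1,r1:8,r2:1,r3:Add1
c9: issue ADD r1<-Add2 | r0:Mul1,r1:Add2,r2:1,r3:Add1
c10: stall | r0:Mul1,r1:Add2,r2:1,r3:Add1
c11: stall | r0:Mul1,r1:Add2,r2:1,r3:Add1
c12: CDB Mul1=1; stall | r0:1,r1:Add2,r2:1,r3:Add1

STATUS = TAG Add2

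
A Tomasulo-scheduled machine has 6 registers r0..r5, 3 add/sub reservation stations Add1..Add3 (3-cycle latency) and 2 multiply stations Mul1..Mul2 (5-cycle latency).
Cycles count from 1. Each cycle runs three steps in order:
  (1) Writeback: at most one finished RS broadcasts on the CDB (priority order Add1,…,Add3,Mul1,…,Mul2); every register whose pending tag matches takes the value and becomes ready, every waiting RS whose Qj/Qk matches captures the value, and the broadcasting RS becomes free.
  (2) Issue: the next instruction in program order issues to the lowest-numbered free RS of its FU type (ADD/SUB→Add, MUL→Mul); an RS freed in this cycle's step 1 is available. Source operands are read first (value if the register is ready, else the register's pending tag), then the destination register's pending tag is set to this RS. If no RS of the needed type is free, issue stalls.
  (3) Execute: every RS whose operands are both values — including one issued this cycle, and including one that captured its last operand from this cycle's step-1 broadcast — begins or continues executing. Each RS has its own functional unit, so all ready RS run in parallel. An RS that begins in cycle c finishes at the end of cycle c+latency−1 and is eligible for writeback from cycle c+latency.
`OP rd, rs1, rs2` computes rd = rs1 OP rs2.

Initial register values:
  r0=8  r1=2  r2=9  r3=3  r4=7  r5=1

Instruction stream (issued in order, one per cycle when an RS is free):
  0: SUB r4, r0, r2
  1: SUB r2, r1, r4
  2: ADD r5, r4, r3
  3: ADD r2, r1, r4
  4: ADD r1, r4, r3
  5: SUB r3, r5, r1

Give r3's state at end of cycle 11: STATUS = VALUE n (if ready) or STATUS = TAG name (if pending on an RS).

  c1: issue SUB r4<-Add1  regs: r0:8,r1:2,r2:9,r3:3,r4:Add1,r5:1
  c2: issue SUB r2<-Add2  regs: r0:8,r1:2,r2:Add2,r3:3,r4:Add1,r5:1
  c3: issue ADD r5<-Add3  regs: r0:8,r1:2,r2:Add2,r3:3,r4:Add1,r5:Add3
  c4: CDB Add1=-1; issue ADD r2<-Add1  regs: r0:8,r1:2,r2:Add1,r3:3,r4:-1,r5:Add3
  c5: stall  regs: r0:8,r1:2,r2:Add1,r3:3,r4:-1,r5:Add3
  c6: stall  regs: r0:8,r1:2,r2:Add1,r3:3,r4:-1,r5:Add3
  c7: CDB Add1=1; issue ADD r1<-Add1  regs: r0:8,r1:Add1,r2:1,r3:3,r4:-1,r5:Add3
  c8: CDB Add2=3; issue SUB r3<-Add2  regs: r0:8,r1:Add1,r2:1,r3:Add2,r4:-1,r5:Add3
  c9: CDB Add3=2  regs: r0:8,r1:Add1,r2:1,r3:Add2,r4:-1,r5:2
  c10: CDB Add1=2  regs: r0:8,r1:2,r2:1,r3:Add2,r4:-1,r5:2
  c11: -  regs: r0:8,r1:2,r2:1,r3:Add2,r4:-1,r5:2

STATUS = TAG Add2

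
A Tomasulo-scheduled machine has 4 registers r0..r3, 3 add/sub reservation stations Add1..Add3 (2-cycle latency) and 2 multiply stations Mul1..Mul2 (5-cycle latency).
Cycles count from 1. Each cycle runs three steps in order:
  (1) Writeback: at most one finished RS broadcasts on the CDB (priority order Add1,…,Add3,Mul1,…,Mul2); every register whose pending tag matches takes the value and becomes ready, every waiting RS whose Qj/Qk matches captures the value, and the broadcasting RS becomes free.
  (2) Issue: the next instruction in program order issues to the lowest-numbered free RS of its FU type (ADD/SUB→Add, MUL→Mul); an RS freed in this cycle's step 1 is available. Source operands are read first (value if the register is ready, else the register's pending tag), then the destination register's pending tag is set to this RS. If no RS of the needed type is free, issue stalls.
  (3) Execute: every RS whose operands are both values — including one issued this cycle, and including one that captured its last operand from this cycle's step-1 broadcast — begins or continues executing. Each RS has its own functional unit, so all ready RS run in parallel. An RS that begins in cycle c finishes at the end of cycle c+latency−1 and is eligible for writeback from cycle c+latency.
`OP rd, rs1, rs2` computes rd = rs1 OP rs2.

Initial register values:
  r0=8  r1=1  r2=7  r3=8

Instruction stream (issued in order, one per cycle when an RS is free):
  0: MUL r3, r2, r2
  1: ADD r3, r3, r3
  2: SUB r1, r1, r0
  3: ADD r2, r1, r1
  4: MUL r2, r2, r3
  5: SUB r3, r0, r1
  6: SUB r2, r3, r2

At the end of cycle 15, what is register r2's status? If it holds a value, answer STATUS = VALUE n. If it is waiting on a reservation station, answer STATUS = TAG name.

STATUS = VALUE 1387

c1: issue MUL r3<-Mul1 | r0:8,r1:1,r2:7,r3:Mul1
c2: issue ADD r3<-Add1 | r0:8,r1:1,r2:7,r3:Add1
c3: issue SUB r1<-Add2 | r0:8,r1:Add2,r2:7,r3:Add1
c4: issue ADD r2<-Add3 | r0:8,r1:Add2,r2:Add3,r3:Add1
c5: CDB Add2=-7; issue MUL r2<-Mul2 | r0:8,r1:-7,r2:Mul2,r3:Add1
c6: CDB Mul1=49; issue SUB r3<-Add2 | r0:8,r1:-7,r2:Mul2,r3:Add2
c7: CDB Add3=-14; issue SUB r2<-Add3 | r0:8,r1:-7,r2:Add3,r3:Add2
c8: CDB Add1=98 | r0:8,r1:-7,r2:Add3,r3:Add2
c9: CDB Add2=15 | r0:8,r1:-7,r2:Add3,r3:15
c10: - | r0:8,r1:-7,r2:Add3,r3:15
c11: - | r0:8,r1:-7,r2:Add3,r3:15
c12: - | r0:8,r1:-7,r2:Add3,r3:15
c13: CDB Mul2=-1372 | r0:8,r1:-7,r2:Add3,r3:15
c14: - | r0:8,r1:-7,r2:Add3,r3:15
c15: CDB Add3=1387 | r0:8,r1:-7,r2:1387,r3:15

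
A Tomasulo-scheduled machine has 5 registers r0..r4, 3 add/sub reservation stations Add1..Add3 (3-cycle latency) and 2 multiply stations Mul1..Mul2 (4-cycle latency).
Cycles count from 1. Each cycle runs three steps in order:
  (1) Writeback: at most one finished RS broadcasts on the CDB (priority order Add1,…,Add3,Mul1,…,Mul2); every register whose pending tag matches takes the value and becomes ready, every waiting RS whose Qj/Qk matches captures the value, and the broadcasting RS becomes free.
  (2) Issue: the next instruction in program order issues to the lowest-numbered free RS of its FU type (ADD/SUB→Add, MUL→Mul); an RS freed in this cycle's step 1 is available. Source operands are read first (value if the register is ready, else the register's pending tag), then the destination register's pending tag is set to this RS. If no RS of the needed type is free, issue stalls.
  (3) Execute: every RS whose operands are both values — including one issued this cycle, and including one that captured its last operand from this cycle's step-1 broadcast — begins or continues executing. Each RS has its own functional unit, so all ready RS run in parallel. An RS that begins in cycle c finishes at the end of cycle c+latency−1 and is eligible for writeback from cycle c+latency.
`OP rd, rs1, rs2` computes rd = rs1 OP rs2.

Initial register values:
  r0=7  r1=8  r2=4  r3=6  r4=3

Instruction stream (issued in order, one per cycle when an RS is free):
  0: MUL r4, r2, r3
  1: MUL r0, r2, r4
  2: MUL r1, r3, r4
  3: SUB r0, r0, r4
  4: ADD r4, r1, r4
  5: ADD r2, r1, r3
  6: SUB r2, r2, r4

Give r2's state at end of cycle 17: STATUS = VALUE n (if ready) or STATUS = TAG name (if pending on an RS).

c1: issue MUL r4<-Mul1 | r0:7,r1:8,r2:4,r3:6,r4:Mul1
c2: issue MUL r0<-Mul2 | r0:Mul2,r1:8,r2:4,r3:6,r4:Mul1
c3: stall | r0:Mul2,r1:8,r2:4,r3:6,r4:Mul1
c4: stall | r0:Mul2,r1:8,r2:4,r3:6,r4:Mul1
c5: CDB Mul1=24; issue MUL r1<-Mul1 | r0:Mul2,r1:Mul1,r2:4,r3:6,r4:24
c6: issue SUB r0<-Add1 | r0:Add1,r1:Mul1,r2:4,r3:6,r4:24
c7: issue ADD r4<-Add2 | r0:Add1,r1:Mul1,r2:4,r3:6,r4:Add2
c8: issue ADD r2<-Add3 | r0:Add1,r1:Mul1,r2:Add3,r3:6,r4:Add2
c9: CDB Mul1=144; stall | r0:Add1,r1:144,r2:Add3,r3:6,r4:Add2
c10: CDB Mul2=96; stall | r0:Add1,r1:144,r2:Add3,r3:6,r4:Add2
c11: stall | r0:Add1,r1:144,r2:Add3,r3:6,r4:Add2
c12: CDB Add2=168; issue SUB r2<-Add2 | r0:Add1,r1:144,r2:Add2,r3:6,r4:168
c13: CDB Add1=72 | r0:72,r1:144,r2:Add2,r3:6,r4:168
c14: CDB Add3=150 | r0:72,r1:144,r2:Add2,r3:6,r4:168
c15: - | r0:72,r1:144,r2:Add2,r3:6,r4:168
c16: - | r0:72,r1:144,r2:Add2,r3:6,r4:168
c17: CDB Add2=-18 | r0:72,r1:144,r2:-18,r3:6,r4:168

STATUS = VALUE -18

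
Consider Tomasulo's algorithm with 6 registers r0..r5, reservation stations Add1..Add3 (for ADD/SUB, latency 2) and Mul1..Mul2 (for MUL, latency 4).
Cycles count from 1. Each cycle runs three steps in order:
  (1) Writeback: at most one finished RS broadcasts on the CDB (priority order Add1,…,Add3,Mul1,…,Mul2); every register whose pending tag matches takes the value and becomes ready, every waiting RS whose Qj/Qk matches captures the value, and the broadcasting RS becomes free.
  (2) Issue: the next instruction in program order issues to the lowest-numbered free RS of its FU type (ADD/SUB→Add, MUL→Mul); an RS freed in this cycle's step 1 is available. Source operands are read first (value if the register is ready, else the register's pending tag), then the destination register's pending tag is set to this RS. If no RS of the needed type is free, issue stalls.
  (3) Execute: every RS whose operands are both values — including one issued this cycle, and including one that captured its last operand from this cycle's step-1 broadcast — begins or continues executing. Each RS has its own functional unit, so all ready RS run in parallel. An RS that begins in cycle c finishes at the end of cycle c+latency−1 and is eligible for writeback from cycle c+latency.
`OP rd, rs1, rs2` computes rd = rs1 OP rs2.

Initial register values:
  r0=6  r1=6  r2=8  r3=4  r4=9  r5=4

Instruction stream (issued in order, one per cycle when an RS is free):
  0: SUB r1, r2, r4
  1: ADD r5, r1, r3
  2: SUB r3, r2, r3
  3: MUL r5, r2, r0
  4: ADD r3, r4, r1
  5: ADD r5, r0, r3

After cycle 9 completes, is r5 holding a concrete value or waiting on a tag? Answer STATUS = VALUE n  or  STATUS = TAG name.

c1: issue SUB r1<-Add1 | r0:6,r1:Add1,r2:8,r3:4,r4:9,r5:4
c2: issue ADD r5<-Add2 | r0:6,r1:Add1,r2:8,r3:4,r4:9,r5:Add2
c3: CDB Add1=-1; issue SUB r3<-Add1 | r0:6,r1:-1,r2:8,r3:Add1,r4:9,r5:Add2
c4: issue MUL r5<-Mul1 | r0:6,r1:-1,r2:8,r3:Add1,r4:9,r5:Mul1
c5: CDB Add1=4; issue ADD r3<-Add1 | r0:6,r1:-1,r2:8,r3:Add1,r4:9,r5:Mul1
c6: CDB Add2=3; issue ADD r5<-Add2 | r0:6,r1:-1,r2:8,r3:Add1,r4:9,r5:Add2
c7: CDB Add1=8 | r0:6,r1:-1,r2:8,r3:8,r4:9,r5:Add2
c8: CDB Mul1=48 | r0:6,r1:-1,r2:8,r3:8,r4:9,r5:Add2
c9: CDB Add2=14 | r0:6,r1:-1,r2:8,r3:8,r4:9,r5:14

STATUS = VALUE 14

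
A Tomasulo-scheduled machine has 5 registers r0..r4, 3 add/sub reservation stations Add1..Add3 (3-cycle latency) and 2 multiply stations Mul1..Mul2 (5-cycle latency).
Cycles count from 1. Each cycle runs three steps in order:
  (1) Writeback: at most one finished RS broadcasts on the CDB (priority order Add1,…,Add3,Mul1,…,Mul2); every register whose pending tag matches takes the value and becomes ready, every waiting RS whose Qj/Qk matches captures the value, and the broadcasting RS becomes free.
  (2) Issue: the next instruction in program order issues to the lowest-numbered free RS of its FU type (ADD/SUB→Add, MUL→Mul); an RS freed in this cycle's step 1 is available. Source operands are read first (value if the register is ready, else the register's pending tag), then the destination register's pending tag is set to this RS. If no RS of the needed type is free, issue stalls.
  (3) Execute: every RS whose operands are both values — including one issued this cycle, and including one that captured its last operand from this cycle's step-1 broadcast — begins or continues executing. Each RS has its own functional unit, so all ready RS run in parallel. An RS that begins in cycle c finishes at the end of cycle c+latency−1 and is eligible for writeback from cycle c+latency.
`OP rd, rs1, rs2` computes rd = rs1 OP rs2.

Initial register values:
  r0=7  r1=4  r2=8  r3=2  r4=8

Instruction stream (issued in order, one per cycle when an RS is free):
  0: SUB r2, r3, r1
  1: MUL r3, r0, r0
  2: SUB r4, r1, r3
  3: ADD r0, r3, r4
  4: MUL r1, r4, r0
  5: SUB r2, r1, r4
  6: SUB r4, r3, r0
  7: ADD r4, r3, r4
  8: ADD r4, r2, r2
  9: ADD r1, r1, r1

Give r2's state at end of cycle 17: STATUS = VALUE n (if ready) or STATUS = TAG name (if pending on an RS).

cycle 1: issue SUB r2<-Add1 // r0:7,r1:4,r2:Add1,r3:2,r4:8
cycle 2: issue MUL r3<-Mul1 // r0:7,r1:4,r2:Add1,r3:Mul1,r4:8
cycle 3: issue SUB r4<-Add2 // r0:7,r1:4,r2:Add1,r3:Mul1,r4:Add2
cycle 4: CDB Add1=-2; issue ADD r0<-Add1 // r0:Add1,r1:4,r2:-2,r3:Mul1,r4:Add2
cycle 5: issue MUL r1<-Mul2 // r0:Add1,r1:Mul2,r2:-2,r3:Mul1,r4:Add2
cycle 6: issue SUB r2<-Add3 // r0:Add1,r1:Mul2,r2:Add3,r3:Mul1,r4:Add2
cycle 7: CDB Mul1=49; stall // r0:Add1,r1:Mul2,r2:Add3,r3:49,r4:Add2
cycle 8: stall // r0:Add1,r1:Mul2,r2:Add3,r3:49,r4:Add2
cycle 9: stall // r0:Add1,r1:Mul2,r2:Add3,r3:49,r4:Add2
cycle 10: CDB Add2=-45; issue SUB r4<-Add2 // r0:Add1,r1:Mul2,r2:Add3,r3:49,r4:Add2
cycle 11: stall // r0:Add1,r1:Mul2,r2:Add3,r3:49,r4:Add2
cycle 12: stall // r0:Add1,r1:Mul2,r2:Add3,r3:49,r4:Add2
cycle 13: CDB Add1=4; issue ADD r4<-Add1 // r0:4,r1:Mul2,r2:Add3,r3:49,r4:Add1
cycle 14: stall // r0:4,r1:Mul2,r2:Add3,r3:49,r4:Add1
cycle 15: stall // r0:4,r1:Mul2,r2:Add3,r3:49,r4:Add1
cycle 16: CDB Add2=45; issue ADD r4<-Add2 // r0:4,r1:Mul2,r2:Add3,r3:49,r4:Add2
cycle 17: stall // r0:4,r1:Mul2,r2:Add3,r3:49,r4:Add2

STATUS = TAG Add3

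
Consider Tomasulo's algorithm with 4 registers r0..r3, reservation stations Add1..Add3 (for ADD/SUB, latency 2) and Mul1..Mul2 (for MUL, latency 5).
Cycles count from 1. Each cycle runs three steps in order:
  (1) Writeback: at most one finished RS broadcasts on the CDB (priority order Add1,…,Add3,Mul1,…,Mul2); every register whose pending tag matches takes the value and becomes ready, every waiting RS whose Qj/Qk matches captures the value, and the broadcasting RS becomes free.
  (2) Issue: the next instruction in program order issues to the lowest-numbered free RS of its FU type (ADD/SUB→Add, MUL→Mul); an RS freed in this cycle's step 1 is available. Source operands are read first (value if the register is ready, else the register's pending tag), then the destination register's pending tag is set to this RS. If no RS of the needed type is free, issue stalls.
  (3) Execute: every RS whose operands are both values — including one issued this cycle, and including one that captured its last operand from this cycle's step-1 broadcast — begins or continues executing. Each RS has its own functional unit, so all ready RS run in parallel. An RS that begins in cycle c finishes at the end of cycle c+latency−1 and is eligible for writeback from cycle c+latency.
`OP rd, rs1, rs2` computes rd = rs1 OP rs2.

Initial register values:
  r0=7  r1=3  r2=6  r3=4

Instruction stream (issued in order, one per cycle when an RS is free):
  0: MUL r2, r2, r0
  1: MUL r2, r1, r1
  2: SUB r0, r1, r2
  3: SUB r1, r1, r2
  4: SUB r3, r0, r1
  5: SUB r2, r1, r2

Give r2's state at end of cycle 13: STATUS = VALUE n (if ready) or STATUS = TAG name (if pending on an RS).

cycle 1: issue MUL r2<-Mul1 // r0:7,r1:3,r2:Mul1,r3:4
cycle 2: issue MUL r2<-Mul2 // r0:7,r1:3,r2:Mul2,r3:4
cycle 3: issue SUB r0<-Add1 // r0:Add1,r1:3,r2:Mul2,r3:4
cycle 4: issue SUB r1<-Add2 // r0:Add1,r1:Add2,r2:Mul2,r3:4
cycle 5: issue SUB r3<-Add3 // r0:Add1,r1:Add2,r2:Mul2,r3:Add3
cycle 6: CDB Mul1=42; stall // r0:Add1,r1:Add2,r2:Mul2,r3:Add3
cycle 7: CDB Mul2=9; stall // r0:Add1,r1:Add2,r2:9,r3:Add3
cycle 8: stall // r0:Add1,r1:Add2,r2:9,r3:Add3
cycle 9: CDB Add1=-6; issue SUB r2<-Add1 // r0:-6,r1:Add2,r2:Add1,r3:Add3
cycle 10: CDB Add2=-6 // r0:-6,r1:-6,r2:Add1,r3:Add3
cycle 11: - // r0:-6,r1:-6,r2:Add1,r3:Add3
cycle 12: CDB Add1=-15 // r0:-6,r1:-6,r2:-15,r3:Add3
cycle 13: CDB Add3=0 // r0:-6,r1:-6,r2:-15,r3:0

STATUS = VALUE -15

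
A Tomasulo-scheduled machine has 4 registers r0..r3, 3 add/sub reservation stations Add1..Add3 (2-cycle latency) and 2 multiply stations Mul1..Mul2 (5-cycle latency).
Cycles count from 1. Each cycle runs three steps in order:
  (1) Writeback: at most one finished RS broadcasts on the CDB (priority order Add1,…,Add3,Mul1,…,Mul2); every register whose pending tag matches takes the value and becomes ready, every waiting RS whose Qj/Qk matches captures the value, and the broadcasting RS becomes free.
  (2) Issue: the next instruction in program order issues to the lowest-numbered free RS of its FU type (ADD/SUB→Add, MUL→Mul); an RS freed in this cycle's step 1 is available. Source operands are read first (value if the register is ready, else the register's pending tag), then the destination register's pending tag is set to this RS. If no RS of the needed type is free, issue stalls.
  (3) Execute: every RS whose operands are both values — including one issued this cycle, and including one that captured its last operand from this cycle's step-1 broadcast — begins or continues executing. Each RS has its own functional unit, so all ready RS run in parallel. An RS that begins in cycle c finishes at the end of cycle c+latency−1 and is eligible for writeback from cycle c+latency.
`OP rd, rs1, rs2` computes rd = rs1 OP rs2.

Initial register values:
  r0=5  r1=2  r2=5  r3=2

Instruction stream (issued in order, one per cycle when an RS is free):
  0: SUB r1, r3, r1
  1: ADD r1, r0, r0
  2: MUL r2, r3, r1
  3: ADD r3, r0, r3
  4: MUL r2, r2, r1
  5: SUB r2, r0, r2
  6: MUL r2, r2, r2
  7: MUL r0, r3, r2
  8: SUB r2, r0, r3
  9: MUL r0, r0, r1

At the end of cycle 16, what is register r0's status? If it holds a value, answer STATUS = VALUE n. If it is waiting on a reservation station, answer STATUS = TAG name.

STATUS = TAG Mul2

c1: issue SUB r1<-Add1 | r0:5,r1:Add1,r2:5,r3:2
c2: issue ADD r1<-Add2 | r0:5,r1:Add2,r2:5,r3:2
c3: CDB Add1=0; issue MUL r2<-Mul1 | r0:5,r1:Add2,r2:Mul1,r3:2
c4: CDB Add2=10; issue ADD r3<-Add1 | r0:5,r1:10,r2:Mul1,r3:Add1
c5: issue MUL r2<-Mul2 | r0:5,r1:10,r2:Mul2,r3:Add1
c6: CDB Add1=7; issue SUB r2<-Add1 | r0:5,r1:10,r2:Add1,r3:7
c7: stall | r0:5,r1:10,r2:Add1,r3:7
c8: stall | r0:5,r1:10,r2:Add1,r3:7
c9: CDB Mul1=20; issue MUL r2<-Mul1 | r0:5,r1:10,r2:Mul1,r3:7
c10: stall | r0:5,r1:10,r2:Mul1,r3:7
c11: stall | r0:5,r1:10,r2:Mul1,r3:7
c12: stall | r0:5,r1:10,r2:Mul1,r3:7
c13: stall | r0:5,r1:10,r2:Mul1,r3:7
c14: CDB Mul2=200; issue MUL r0<-Mul2 | r0:Mul2,r1:10,r2:Mul1,r3:7
c15: issue SUB r2<-Add2 | r0:Mul2,r1:10,r2:Add2,r3:7
c16: CDB Add1=-195; stall | r0:Mul2,r1:10,r2:Add2,r3:7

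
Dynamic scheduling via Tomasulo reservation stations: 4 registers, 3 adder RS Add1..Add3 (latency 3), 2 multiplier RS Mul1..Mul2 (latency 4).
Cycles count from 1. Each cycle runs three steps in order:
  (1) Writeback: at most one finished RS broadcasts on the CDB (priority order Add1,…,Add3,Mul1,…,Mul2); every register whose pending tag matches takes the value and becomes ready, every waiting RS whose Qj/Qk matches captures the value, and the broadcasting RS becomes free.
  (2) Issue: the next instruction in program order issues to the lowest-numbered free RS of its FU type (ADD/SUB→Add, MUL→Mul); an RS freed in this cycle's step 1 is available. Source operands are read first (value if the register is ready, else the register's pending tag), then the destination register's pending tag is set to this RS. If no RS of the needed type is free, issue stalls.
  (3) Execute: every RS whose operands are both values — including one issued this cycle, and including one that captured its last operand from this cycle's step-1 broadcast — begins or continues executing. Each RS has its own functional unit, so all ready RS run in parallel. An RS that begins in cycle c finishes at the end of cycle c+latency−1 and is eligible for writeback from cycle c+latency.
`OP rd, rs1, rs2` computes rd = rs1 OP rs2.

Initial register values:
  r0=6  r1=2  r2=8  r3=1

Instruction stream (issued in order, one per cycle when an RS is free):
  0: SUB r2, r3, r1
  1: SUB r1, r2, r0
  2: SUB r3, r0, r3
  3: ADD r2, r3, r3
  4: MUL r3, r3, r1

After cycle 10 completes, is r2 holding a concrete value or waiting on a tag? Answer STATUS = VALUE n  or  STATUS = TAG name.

cycle 1: issue SUB r2<-Add1 // r0:6,r1:2,r2:Add1,r3:1
cycle 2: issue SUB r1<-Add2 // r0:6,r1:Add2,r2:Add1,r3:1
cycle 3: issue SUB r3<-Add3 // r0:6,r1:Add2,r2:Add1,r3:Add3
cycle 4: CDB Add1=-1; issue ADD r2<-Add1 // r0:6,r1:Add2,r2:Add1,r3:Add3
cycle 5: issue MUL r3<-Mul1 // r0:6,r1:Add2,r2:Add1,r3:Mul1
cycle 6: CDB Add3=5 // r0:6,r1:Add2,r2:Add1,r3:Mul1
cycle 7: CDB Add2=-7 // r0:6,r1:-7,r2:Add1,r3:Mul1
cycle 8: - // r0:6,r1:-7,r2:Add1,r3:Mul1
cycle 9: CDB Add1=10 // r0:6,r1:-7,r2:10,r3:Mul1
cycle 10: - // r0:6,r1:-7,r2:10,r3:Mul1

STATUS = VALUE 10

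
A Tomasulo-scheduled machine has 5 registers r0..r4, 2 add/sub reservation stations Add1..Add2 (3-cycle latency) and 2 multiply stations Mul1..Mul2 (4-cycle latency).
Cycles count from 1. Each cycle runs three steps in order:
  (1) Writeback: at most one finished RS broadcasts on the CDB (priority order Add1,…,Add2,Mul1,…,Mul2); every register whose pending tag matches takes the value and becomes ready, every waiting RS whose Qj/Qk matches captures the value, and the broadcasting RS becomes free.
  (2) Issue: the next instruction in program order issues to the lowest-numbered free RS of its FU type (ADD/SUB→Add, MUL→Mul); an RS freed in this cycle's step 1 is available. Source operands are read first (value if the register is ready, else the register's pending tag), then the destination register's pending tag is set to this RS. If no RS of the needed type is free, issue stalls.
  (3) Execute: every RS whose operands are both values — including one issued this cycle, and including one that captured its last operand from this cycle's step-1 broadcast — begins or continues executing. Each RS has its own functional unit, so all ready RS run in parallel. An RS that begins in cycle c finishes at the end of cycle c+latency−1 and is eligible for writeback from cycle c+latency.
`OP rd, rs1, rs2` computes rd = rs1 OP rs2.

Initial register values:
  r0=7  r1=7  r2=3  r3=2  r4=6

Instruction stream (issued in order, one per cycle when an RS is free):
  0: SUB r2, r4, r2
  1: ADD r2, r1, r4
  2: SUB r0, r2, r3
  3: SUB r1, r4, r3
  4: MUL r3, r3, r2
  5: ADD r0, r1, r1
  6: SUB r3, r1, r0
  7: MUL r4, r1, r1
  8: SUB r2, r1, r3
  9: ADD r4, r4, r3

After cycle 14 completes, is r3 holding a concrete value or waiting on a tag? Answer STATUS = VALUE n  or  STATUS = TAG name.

STATUS = TAG Add2

c1: issue SUB r2<-Add1 | r0:7,r1:7,r2:Add1,r3:2,r4:6
c2: issue ADD r2<-Add2 | r0:7,r1:7,r2:Add2,r3:2,r4:6
c3: stall | r0:7,r1:7,r2:Add2,r3:2,r4:6
c4: CDB Add1=3; issue SUB r0<-Add1 | r0:Add1,r1:7,r2:Add2,r3:2,r4:6
c5: CDB Add2=13; issue SUB r1<-Add2 | r0:Add1,r1:Add2,r2:13,r3:2,r4:6
c6: issue MUL r3<-Mul1 | r0:Add1,r1:Add2,r2:13,r3:Mul1,r4:6
c7: stall | r0:Add1,r1:Add2,r2:13,r3:Mul1,r4:6
c8: CDB Add1=11; issue ADD r0<-Add1 | r0:Add1,r1:Add2,r2:13,r3:Mul1,r4:6
c9: CDB Add2=4; issue SUB r3<-Add2 | r0:Add1,r1:4,r2:13,r3:Add2,r4:6
c10: CDB Mul1=26; issue MUL r4<-Mul1 | r0:Add1,r1:4,r2:13,r3:Add2,r4:Mul1
c11: stall | r0:Add1,r1:4,r2:13,r3:Add2,r4:Mul1
c12: CDB Add1=8; issue SUB r2<-Add1 | r0:8,r1:4,r2:Add1,r3:Add2,r4:Mul1
c13: stall | r0:8,r1:4,r2:Add1,r3:Add2,r4:Mul1
c14: CDB Mul1=16; stall | r0:8,r1:4,r2:Add1,r3:Add2,r4:16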